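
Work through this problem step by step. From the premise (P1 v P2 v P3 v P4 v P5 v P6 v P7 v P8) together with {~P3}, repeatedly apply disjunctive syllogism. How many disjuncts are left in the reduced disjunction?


Original disjuncts (8): P1, P2, P3, P4, P5, P6, P7, P8
Negated (eliminate): ~P3
Remaining disjuncts: P1, P2, P4, P5, P6, P7, P8
Count = 8 - 1 = 7

7


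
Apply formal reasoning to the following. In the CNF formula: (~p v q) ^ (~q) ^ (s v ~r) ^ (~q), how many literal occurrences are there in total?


Counting literals in each clause:
Clause 1: 2 literal(s)
Clause 2: 1 literal(s)
Clause 3: 2 literal(s)
Clause 4: 1 literal(s)
Total = 6

6


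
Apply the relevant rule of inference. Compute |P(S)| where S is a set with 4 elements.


The power set of a set with n elements has 2^n elements.
|P(S)| = 2^4 = 16

16


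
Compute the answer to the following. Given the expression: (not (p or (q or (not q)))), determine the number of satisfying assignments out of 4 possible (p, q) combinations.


Check all 4 assignments:
p=0, q=0: 0
p=0, q=1: 0
p=1, q=0: 0
p=1, q=1: 0
Count of True = 0

0


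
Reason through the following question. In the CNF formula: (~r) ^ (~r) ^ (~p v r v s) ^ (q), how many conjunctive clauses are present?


A CNF formula is a conjunction of clauses.
Clauses are separated by ^.
Counting the conjuncts: 4 clauses.

4


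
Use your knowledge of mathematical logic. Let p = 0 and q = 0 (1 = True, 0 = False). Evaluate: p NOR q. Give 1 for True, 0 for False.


p = 0, q = 0
Operation: p NOR q
Evaluate: 0 NOR 0 = 1

1


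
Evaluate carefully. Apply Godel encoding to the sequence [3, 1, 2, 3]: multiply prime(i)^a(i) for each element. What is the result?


Encode each element as an exponent of the corresponding prime:
  2^3 = 8
  3^1 = 3
  5^2 = 25
  7^3 = 343
Product = 8 * 3 * 25 * 343 = 205800

205800


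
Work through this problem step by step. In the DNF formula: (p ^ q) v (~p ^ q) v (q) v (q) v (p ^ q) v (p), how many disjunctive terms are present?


A DNF formula is a disjunction of terms (conjunctions).
Terms are separated by v.
Counting the disjuncts: 6 terms.

6


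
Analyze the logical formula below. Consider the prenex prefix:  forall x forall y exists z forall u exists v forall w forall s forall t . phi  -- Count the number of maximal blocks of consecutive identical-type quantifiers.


Quantifier-type sequence: A A E A E A A A  (A=forall, E=exists)
Group into maximal same-type runs:
  Ax2 | Ex1 | Ax1 | Ex1 | Ax3
Number of blocks = 5

5


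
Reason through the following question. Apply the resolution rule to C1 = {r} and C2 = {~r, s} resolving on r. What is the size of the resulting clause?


Remove r from C1 and ~r from C2.
C1 remainder: {}
C2 remainder: {s}
Union (resolvent): {s}
Resolvent has 1 literal(s).

1


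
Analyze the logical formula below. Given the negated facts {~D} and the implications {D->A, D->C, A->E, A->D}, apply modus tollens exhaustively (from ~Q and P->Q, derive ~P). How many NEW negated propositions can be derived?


Initial negated facts: {~D}
Apply modus tollens to closure:
  ~D and A->D  =>  ~A
Final negated: {~A, ~D}
New negations: {~A}
Count = 1

1


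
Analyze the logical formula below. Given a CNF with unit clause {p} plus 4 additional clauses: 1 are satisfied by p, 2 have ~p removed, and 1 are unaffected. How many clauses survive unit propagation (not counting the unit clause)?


Satisfied (removed): 1
Shortened (remain): 2
Unchanged (remain): 1
Remaining = 2 + 1 = 3

3


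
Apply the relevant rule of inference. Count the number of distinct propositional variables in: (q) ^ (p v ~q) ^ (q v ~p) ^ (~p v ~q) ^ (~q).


Identify each variable that appears in the formula.
Variables found: p, q
Count = 2

2


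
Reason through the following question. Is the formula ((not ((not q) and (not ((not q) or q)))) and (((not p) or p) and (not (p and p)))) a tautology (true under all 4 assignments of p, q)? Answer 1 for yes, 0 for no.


Check all 4 assignments:
p=0, q=0: 1
p=0, q=1: 1
p=1, q=0: 0
p=1, q=1: 0
Satisfying count = 2/4.
Tautology iff count = 4: no.

0


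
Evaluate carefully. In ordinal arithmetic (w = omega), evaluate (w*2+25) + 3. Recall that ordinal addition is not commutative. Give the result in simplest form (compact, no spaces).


Compute (w*2+25) + 3.
Ordinal + is associative but NOT commutative; for finite n>0, n + w = w but w + n stays w+n.
By associativity: (w*2+25) + 3 = w*2 + (25+3) = w*2+28.
Result = w*2+28

w*2+28


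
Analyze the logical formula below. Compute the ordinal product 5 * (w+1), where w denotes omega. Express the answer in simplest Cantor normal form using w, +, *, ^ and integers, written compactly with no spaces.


Compute 5 * (w+1).
Ordinal * is associative and left-distributive over +, but NOT commutative; for finite n>1, n*w = w but w*n stays w*n.
By left-distributivity: 5 * (w+1) = 5*w + 5*1 = w + 5 = w+5.
Result = w+5

w+5


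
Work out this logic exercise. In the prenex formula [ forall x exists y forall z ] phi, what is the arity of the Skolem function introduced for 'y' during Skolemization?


Quantifier prefix: forall x exists y forall z
'y' is existentially quantified at position 2.
Universal variables preceding it: x
Skolem function arity = 1

1


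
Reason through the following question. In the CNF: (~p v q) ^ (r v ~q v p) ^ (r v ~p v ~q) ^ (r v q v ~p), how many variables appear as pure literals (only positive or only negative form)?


Check each variable for pure literal status:
p: mixed (not pure)
q: mixed (not pure)
r: pure positive
Pure literal count = 1

1


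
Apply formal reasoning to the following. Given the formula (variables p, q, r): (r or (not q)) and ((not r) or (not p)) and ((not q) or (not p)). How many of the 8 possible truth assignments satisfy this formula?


Evaluate all 8 assignments for p, q, r:
p=0, q=0, r=0: 1
p=0, q=0, r=1: 1
p=0, q=1, r=0: 0
p=0, q=1, r=1: 1
p=1, q=0, r=0: 1
p=1, q=0, r=1: 0
p=1, q=1, r=0: 0
p=1, q=1, r=1: 0
Satisfying count = 4

4


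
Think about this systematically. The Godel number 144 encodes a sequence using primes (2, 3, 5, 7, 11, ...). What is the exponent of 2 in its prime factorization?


Factorize 144 by dividing by 2 repeatedly.
Division steps: 2 divides 144 exactly 4 time(s).
Exponent of 2 = 4

4


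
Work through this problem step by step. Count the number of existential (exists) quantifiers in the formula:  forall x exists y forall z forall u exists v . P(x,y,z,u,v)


Quantifier prefix: forall x exists y forall z forall u exists v
Mark each quantifier type:
  U E U U E
Universal count = 3, Existential count = 2
Asked for existential (exists) quantifiers: 2

2


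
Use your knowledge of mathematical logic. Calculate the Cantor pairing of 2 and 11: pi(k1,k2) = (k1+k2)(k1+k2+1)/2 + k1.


k1 + k2 = 13
(k1+k2)(k1+k2+1)/2 = 13 * 14 / 2 = 91
pi = 91 + 2 = 93

93


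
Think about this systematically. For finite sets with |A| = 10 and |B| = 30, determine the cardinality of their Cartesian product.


The Cartesian product A x B contains all ordered pairs (a, b).
|A x B| = |A| * |B| = 10 * 30 = 300

300


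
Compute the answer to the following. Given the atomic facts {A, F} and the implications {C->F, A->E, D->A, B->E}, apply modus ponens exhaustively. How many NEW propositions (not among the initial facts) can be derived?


Initial facts: {A, F}
Apply modus ponens to closure:
  A and A->E  =>  E
Final known: {A, E, F}
New propositions: {E}
Count = 1

1


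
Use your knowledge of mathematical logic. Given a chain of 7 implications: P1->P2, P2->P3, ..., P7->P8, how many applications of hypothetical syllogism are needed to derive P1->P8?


With 7 implications in a chain connecting 8 propositions:
P1->P2, P2->P3, ..., P7->P8
Steps needed = (number of implications) - 1 = 7 - 1 = 6

6


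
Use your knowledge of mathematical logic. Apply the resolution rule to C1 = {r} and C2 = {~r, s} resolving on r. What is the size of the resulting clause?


Remove r from C1 and ~r from C2.
C1 remainder: {}
C2 remainder: {s}
Union (resolvent): {s}
Resolvent has 1 literal(s).

1


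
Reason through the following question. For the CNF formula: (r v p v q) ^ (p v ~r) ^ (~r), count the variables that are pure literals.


Check each variable for pure literal status:
p: pure positive
q: pure positive
r: mixed (not pure)
Pure literal count = 2

2


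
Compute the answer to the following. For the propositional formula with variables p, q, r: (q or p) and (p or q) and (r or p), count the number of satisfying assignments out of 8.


Evaluate all 8 assignments for p, q, r:
p=0, q=0, r=0: 0
p=0, q=0, r=1: 0
p=0, q=1, r=0: 0
p=0, q=1, r=1: 1
p=1, q=0, r=0: 1
p=1, q=0, r=1: 1
p=1, q=1, r=0: 1
p=1, q=1, r=1: 1
Satisfying count = 5

5


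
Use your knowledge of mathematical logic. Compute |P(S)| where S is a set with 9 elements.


The power set of a set with n elements has 2^n elements.
|P(S)| = 2^9 = 512

512


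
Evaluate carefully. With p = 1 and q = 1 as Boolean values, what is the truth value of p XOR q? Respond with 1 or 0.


p = 1, q = 1
Operation: p XOR q
Evaluate: 1 XOR 1 = 0

0


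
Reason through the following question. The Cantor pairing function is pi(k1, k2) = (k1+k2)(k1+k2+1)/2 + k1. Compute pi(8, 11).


k1 + k2 = 19
(k1+k2)(k1+k2+1)/2 = 19 * 20 / 2 = 190
pi = 190 + 8 = 198

198


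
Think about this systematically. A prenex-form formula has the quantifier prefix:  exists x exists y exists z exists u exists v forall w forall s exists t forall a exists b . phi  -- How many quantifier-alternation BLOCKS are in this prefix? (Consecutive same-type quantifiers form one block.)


Quantifier-type sequence: E E E E E A A E A E  (A=forall, E=exists)
Group into maximal same-type runs:
  Ex5 | Ax2 | Ex1 | Ax1 | Ex1
Number of blocks = 5

5


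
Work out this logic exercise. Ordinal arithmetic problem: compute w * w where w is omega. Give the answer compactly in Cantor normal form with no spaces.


Compute w * w.
Ordinal * is associative and left-distributive over +, but NOT commutative; for finite n>1, n*w = w but w*n stays w*n.
w * w = w^2 by definition.
Result = w^2

w^2


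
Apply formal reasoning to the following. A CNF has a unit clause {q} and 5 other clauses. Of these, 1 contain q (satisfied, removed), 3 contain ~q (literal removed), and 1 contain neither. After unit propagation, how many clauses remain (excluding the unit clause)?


Satisfied (removed): 1
Shortened (remain): 3
Unchanged (remain): 1
Remaining = 3 + 1 = 4

4


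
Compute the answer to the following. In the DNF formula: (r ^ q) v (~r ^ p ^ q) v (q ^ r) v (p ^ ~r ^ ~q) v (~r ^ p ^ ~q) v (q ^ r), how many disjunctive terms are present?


A DNF formula is a disjunction of terms (conjunctions).
Terms are separated by v.
Counting the disjuncts: 6 terms.

6


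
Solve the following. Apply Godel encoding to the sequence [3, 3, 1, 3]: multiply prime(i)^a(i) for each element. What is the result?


Encode each element as an exponent of the corresponding prime:
  2^3 = 8
  3^3 = 27
  5^1 = 5
  7^3 = 343
Product = 8 * 27 * 5 * 343 = 370440

370440


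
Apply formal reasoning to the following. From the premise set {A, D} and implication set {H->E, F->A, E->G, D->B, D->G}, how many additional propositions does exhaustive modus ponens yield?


Initial facts: {A, D}
Apply modus ponens to closure:
  D and D->B  =>  B
  D and D->G  =>  G
Final known: {A, B, D, G}
New propositions: {B, G}
Count = 2

2


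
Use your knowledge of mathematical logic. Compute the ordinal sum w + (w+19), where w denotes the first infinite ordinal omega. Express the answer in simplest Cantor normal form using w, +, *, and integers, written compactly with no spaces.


Compute w + (w+19).
Ordinal + is associative but NOT commutative; for finite n>0, n + w = w but w + n stays w+n.
w + (w+19) = (w+w) + 19 = w*2+19.
Result = w*2+19

w*2+19


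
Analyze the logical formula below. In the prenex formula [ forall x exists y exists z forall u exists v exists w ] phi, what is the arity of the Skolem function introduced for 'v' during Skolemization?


Quantifier prefix: forall x exists y exists z forall u exists v exists w
'v' is existentially quantified at position 5.
Universal variables preceding it: x, u
Skolem function arity = 2

2


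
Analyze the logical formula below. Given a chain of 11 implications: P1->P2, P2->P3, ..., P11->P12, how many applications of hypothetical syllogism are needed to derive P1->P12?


With 11 implications in a chain connecting 12 propositions:
P1->P2, P2->P3, ..., P11->P12
Steps needed = (number of implications) - 1 = 11 - 1 = 10

10


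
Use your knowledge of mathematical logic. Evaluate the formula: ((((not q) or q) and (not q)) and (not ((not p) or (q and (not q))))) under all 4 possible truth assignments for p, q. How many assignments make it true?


Check all 4 assignments:
p=0, q=0: 0
p=0, q=1: 0
p=1, q=0: 1
p=1, q=1: 0
Count of True = 1

1


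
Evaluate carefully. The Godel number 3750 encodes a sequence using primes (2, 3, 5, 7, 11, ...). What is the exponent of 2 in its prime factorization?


Factorize 3750 by dividing by 2 repeatedly.
Division steps: 2 divides 3750 exactly 1 time(s).
Exponent of 2 = 1

1


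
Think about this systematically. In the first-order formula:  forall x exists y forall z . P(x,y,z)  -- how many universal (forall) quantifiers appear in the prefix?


Quantifier prefix: forall x exists y forall z
Mark each quantifier type:
  U E U
Universal count = 2, Existential count = 1
Asked for universal (forall) quantifiers: 2

2


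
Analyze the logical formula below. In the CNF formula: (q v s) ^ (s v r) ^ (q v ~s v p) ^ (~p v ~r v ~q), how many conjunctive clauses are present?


A CNF formula is a conjunction of clauses.
Clauses are separated by ^.
Counting the conjuncts: 4 clauses.

4


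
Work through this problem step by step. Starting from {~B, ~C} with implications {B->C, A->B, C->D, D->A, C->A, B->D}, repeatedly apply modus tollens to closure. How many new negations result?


Initial negated facts: {~B, ~C}
Apply modus tollens to closure:
  ~B and A->B  =>  ~A
  ~A and D->A  =>  ~D
Final negated: {~A, ~B, ~C, ~D}
New negations: {~A, ~D}
Count = 2

2


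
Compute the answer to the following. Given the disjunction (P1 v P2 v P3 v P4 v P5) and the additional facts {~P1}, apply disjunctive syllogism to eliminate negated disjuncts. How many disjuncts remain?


Original disjuncts (5): P1, P2, P3, P4, P5
Negated (eliminate): ~P1
Remaining disjuncts: P2, P3, P4, P5
Count = 5 - 1 = 4

4


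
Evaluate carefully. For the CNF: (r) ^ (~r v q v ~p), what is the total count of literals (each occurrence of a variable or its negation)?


Counting literals in each clause:
Clause 1: 1 literal(s)
Clause 2: 3 literal(s)
Total = 4

4


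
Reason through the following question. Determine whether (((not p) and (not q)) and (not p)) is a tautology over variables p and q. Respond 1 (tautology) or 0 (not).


Check all 4 assignments:
p=0, q=0: 1
p=0, q=1: 0
p=1, q=0: 0
p=1, q=1: 0
Satisfying count = 1/4.
Tautology iff count = 4: no.

0


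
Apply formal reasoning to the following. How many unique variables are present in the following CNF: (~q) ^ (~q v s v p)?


Identify each variable that appears in the formula.
Variables found: p, q, s
Count = 3

3


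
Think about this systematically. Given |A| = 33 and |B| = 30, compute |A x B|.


The Cartesian product A x B contains all ordered pairs (a, b).
|A x B| = |A| * |B| = 33 * 30 = 990

990


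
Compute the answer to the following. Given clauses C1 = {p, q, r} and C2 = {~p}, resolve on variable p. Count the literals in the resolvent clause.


Remove p from C1 and ~p from C2.
C1 remainder: {q, r}
C2 remainder: {}
Union (resolvent): {q, r}
Resolvent has 2 literal(s).

2


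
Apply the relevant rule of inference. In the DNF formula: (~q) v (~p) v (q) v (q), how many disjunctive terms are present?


A DNF formula is a disjunction of terms (conjunctions).
Terms are separated by v.
Counting the disjuncts: 4 terms.

4


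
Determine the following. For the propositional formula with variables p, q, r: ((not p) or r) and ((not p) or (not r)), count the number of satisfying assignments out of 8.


Evaluate all 8 assignments for p, q, r:
p=0, q=0, r=0: 1
p=0, q=0, r=1: 1
p=0, q=1, r=0: 1
p=0, q=1, r=1: 1
p=1, q=0, r=0: 0
p=1, q=0, r=1: 0
p=1, q=1, r=0: 0
p=1, q=1, r=1: 0
Satisfying count = 4

4


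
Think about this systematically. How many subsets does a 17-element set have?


The power set of a set with n elements has 2^n elements.
|P(S)| = 2^17 = 131072

131072


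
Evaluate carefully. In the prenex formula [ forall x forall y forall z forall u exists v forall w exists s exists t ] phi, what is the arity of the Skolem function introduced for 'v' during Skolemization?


Quantifier prefix: forall x forall y forall z forall u exists v forall w exists s exists t
'v' is existentially quantified at position 5.
Universal variables preceding it: x, y, z, u
Skolem function arity = 4

4


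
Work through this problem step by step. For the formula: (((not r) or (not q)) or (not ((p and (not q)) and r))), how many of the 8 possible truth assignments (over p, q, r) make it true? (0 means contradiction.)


Check all 8 assignments:
p=0, q=0, r=0: 1
p=0, q=0, r=1: 1
p=0, q=1, r=0: 1
p=0, q=1, r=1: 1
p=1, q=0, r=0: 1
p=1, q=0, r=1: 1
p=1, q=1, r=0: 1
p=1, q=1, r=1: 1
Count of True = 8

8


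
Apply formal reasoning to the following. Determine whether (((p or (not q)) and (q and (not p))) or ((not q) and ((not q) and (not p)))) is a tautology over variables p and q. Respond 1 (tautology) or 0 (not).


Check all 4 assignments:
p=0, q=0: 1
p=0, q=1: 0
p=1, q=0: 0
p=1, q=1: 0
Satisfying count = 1/4.
Tautology iff count = 4: no.

0


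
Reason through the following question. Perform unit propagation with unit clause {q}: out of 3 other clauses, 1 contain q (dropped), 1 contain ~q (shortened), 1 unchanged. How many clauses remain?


Satisfied (removed): 1
Shortened (remain): 1
Unchanged (remain): 1
Remaining = 1 + 1 = 2

2


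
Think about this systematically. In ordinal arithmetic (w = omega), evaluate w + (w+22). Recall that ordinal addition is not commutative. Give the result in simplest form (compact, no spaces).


Compute w + (w+22).
Ordinal + is associative but NOT commutative; for finite n>0, n + w = w but w + n stays w+n.
w + (w+22) = (w+w) + 22 = w*2+22.
Result = w*2+22

w*2+22


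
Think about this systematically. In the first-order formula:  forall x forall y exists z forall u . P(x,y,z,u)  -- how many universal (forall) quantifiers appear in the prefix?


Quantifier prefix: forall x forall y exists z forall u
Mark each quantifier type:
  U U E U
Universal count = 3, Existential count = 1
Asked for universal (forall) quantifiers: 3

3


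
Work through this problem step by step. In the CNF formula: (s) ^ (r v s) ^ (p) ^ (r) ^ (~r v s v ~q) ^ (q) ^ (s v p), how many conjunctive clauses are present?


A CNF formula is a conjunction of clauses.
Clauses are separated by ^.
Counting the conjuncts: 7 clauses.

7


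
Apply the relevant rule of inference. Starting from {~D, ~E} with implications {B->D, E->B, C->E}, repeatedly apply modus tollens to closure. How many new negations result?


Initial negated facts: {~D, ~E}
Apply modus tollens to closure:
  ~D and B->D  =>  ~B
  ~E and C->E  =>  ~C
Final negated: {~B, ~C, ~D, ~E}
New negations: {~B, ~C}
Count = 2

2


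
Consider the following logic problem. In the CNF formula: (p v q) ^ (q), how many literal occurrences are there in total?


Counting literals in each clause:
Clause 1: 2 literal(s)
Clause 2: 1 literal(s)
Total = 3

3


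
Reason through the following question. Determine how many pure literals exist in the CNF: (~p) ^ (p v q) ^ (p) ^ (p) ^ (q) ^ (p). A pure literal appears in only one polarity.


Check each variable for pure literal status:
p: mixed (not pure)
q: pure positive
r: absent (not pure)
Pure literal count = 1

1


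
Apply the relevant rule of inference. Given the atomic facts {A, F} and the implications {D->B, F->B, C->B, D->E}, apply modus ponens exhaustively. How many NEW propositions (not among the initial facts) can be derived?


Initial facts: {A, F}
Apply modus ponens to closure:
  F and F->B  =>  B
Final known: {A, B, F}
New propositions: {B}
Count = 1

1


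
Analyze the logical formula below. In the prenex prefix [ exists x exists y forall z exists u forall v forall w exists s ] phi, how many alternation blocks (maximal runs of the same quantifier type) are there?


Quantifier-type sequence: E E A E A A E  (A=forall, E=exists)
Group into maximal same-type runs:
  Ex2 | Ax1 | Ex1 | Ax2 | Ex1
Number of blocks = 5

5


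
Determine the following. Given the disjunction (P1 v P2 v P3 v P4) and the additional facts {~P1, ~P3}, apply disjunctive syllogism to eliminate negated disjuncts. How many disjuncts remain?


Original disjuncts (4): P1, P2, P3, P4
Negated (eliminate): ~P1, ~P3
Remaining disjuncts: P2, P4
Count = 4 - 2 = 2

2


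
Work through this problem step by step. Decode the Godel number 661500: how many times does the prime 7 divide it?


Factorize 661500 by dividing by 7 repeatedly.
Division steps: 7 divides 661500 exactly 2 time(s).
Exponent of 7 = 2

2


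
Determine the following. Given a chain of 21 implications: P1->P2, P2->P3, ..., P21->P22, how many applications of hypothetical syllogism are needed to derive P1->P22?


With 21 implications in a chain connecting 22 propositions:
P1->P2, P2->P3, ..., P21->P22
Steps needed = (number of implications) - 1 = 21 - 1 = 20

20


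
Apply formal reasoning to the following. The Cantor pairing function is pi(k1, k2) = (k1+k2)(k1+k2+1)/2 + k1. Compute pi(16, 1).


k1 + k2 = 17
(k1+k2)(k1+k2+1)/2 = 17 * 18 / 2 = 153
pi = 153 + 16 = 169

169


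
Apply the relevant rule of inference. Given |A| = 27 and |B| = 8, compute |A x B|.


The Cartesian product A x B contains all ordered pairs (a, b).
|A x B| = |A| * |B| = 27 * 8 = 216

216


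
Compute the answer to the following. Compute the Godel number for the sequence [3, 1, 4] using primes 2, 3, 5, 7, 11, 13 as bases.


Encode each element as an exponent of the corresponding prime:
  2^3 = 8
  3^1 = 3
  5^4 = 625
Product = 8 * 3 * 625 = 15000

15000


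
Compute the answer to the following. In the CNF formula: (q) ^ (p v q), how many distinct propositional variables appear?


Identify each variable that appears in the formula.
Variables found: p, q
Count = 2

2


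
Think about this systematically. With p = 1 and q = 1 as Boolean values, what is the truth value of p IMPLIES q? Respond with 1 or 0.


p = 1, q = 1
Operation: p IMPLIES q
Evaluate: 1 IMPLIES 1 = 1

1


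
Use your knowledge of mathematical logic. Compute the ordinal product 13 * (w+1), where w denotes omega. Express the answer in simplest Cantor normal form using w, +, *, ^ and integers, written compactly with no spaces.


Compute 13 * (w+1).
Ordinal * is associative and left-distributive over +, but NOT commutative; for finite n>1, n*w = w but w*n stays w*n.
By left-distributivity: 13 * (w+1) = 13*w + 13*1 = w + 13 = w+13.
Result = w+13

w+13


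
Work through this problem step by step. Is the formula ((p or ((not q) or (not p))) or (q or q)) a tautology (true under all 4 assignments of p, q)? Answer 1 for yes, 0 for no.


Check all 4 assignments:
p=0, q=0: 1
p=0, q=1: 1
p=1, q=0: 1
p=1, q=1: 1
Satisfying count = 4/4.
Tautology iff count = 4: yes.

1


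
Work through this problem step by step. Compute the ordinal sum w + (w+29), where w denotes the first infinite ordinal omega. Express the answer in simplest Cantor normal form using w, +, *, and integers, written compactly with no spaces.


Compute w + (w+29).
Ordinal + is associative but NOT commutative; for finite n>0, n + w = w but w + n stays w+n.
w + (w+29) = (w+w) + 29 = w*2+29.
Result = w*2+29

w*2+29


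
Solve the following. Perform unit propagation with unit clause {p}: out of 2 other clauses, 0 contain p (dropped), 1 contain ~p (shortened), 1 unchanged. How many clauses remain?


Satisfied (removed): 0
Shortened (remain): 1
Unchanged (remain): 1
Remaining = 1 + 1 = 2

2


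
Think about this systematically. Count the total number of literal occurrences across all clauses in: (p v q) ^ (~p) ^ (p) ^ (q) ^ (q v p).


Counting literals in each clause:
Clause 1: 2 literal(s)
Clause 2: 1 literal(s)
Clause 3: 1 literal(s)
Clause 4: 1 literal(s)
Clause 5: 2 literal(s)
Total = 7

7


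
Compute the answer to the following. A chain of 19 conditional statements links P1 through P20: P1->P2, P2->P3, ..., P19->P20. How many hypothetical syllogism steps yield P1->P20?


With 19 implications in a chain connecting 20 propositions:
P1->P2, P2->P3, ..., P19->P20
Steps needed = (number of implications) - 1 = 19 - 1 = 18

18


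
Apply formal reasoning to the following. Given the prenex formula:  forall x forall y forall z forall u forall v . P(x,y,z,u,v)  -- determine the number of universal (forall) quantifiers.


Quantifier prefix: forall x forall y forall z forall u forall v
Mark each quantifier type:
  U U U U U
Universal count = 5, Existential count = 0
Asked for universal (forall) quantifiers: 5

5


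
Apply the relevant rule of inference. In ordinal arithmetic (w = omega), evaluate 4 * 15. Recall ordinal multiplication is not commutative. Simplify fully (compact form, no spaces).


Compute 4 * 15.
Ordinal * is associative and left-distributive over +, but NOT commutative; for finite n>1, n*w = w but w*n stays w*n.
Both finite; ordinal * agrees with natural *: 4 * 15 = 60.
Result = 60

60


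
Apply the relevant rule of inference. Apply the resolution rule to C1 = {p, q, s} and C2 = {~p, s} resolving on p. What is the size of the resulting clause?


Remove p from C1 and ~p from C2.
C1 remainder: {q, s}
C2 remainder: {s}
Union (resolvent): {q, s}
Resolvent has 2 literal(s).

2


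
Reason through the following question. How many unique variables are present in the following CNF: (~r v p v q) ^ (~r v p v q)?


Identify each variable that appears in the formula.
Variables found: p, q, r
Count = 3

3


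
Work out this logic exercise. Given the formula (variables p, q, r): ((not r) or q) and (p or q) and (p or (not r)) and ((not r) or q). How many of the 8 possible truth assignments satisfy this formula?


Evaluate all 8 assignments for p, q, r:
p=0, q=0, r=0: 0
p=0, q=0, r=1: 0
p=0, q=1, r=0: 1
p=0, q=1, r=1: 0
p=1, q=0, r=0: 1
p=1, q=0, r=1: 0
p=1, q=1, r=0: 1
p=1, q=1, r=1: 1
Satisfying count = 4

4


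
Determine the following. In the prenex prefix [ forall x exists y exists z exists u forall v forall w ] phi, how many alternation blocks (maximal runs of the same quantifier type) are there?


Quantifier-type sequence: A E E E A A  (A=forall, E=exists)
Group into maximal same-type runs:
  Ax1 | Ex3 | Ax2
Number of blocks = 3

3


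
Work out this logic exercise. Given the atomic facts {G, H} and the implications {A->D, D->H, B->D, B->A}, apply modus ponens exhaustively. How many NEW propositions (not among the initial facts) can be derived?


Initial facts: {G, H}
Apply modus ponens to closure:
  (no implication fires)
Final known: {G, H}
New propositions: {(none)}
Count = 0

0


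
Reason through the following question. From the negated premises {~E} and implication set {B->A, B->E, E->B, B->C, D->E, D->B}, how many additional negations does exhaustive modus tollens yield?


Initial negated facts: {~E}
Apply modus tollens to closure:
  ~E and B->E  =>  ~B
  ~E and D->E  =>  ~D
Final negated: {~B, ~D, ~E}
New negations: {~B, ~D}
Count = 2

2


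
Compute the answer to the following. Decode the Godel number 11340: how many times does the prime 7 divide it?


Factorize 11340 by dividing by 7 repeatedly.
Division steps: 7 divides 11340 exactly 1 time(s).
Exponent of 7 = 1

1


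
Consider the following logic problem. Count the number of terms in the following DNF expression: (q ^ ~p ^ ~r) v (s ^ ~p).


A DNF formula is a disjunction of terms (conjunctions).
Terms are separated by v.
Counting the disjuncts: 2 terms.

2


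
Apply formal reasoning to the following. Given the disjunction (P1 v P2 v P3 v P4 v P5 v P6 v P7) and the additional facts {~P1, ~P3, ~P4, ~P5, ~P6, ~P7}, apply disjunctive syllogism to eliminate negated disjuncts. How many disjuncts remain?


Original disjuncts (7): P1, P2, P3, P4, P5, P6, P7
Negated (eliminate): ~P1, ~P3, ~P4, ~P5, ~P6, ~P7
Remaining disjuncts: P2
Count = 7 - 6 = 1

1


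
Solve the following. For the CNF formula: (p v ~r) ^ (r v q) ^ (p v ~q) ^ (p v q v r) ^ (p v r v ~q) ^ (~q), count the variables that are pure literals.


Check each variable for pure literal status:
p: pure positive
q: mixed (not pure)
r: mixed (not pure)
Pure literal count = 1

1


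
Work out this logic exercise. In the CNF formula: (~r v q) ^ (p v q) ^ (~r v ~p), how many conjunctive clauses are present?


A CNF formula is a conjunction of clauses.
Clauses are separated by ^.
Counting the conjuncts: 3 clauses.

3


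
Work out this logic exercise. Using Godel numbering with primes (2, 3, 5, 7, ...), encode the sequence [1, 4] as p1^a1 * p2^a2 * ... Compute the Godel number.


Encode each element as an exponent of the corresponding prime:
  2^1 = 2
  3^4 = 81
Product = 2 * 81 = 162

162


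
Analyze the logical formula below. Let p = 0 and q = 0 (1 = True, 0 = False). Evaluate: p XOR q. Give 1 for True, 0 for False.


p = 0, q = 0
Operation: p XOR q
Evaluate: 0 XOR 0 = 0

0


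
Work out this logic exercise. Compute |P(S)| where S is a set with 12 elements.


The power set of a set with n elements has 2^n elements.
|P(S)| = 2^12 = 4096

4096


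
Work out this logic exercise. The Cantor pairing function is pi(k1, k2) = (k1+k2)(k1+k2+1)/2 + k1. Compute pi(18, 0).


k1 + k2 = 18
(k1+k2)(k1+k2+1)/2 = 18 * 19 / 2 = 171
pi = 171 + 18 = 189

189


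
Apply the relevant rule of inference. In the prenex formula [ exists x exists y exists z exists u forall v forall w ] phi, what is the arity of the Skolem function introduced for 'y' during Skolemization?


Quantifier prefix: exists x exists y exists z exists u forall v forall w
'y' is existentially quantified at position 2.
No universal quantifiers precede it.
Skolem function arity = 0 (a Skolem constant)

0


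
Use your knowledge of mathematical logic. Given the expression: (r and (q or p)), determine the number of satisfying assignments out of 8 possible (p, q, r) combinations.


Check all 8 assignments:
p=0, q=0, r=0: 0
p=0, q=0, r=1: 0
p=0, q=1, r=0: 0
p=0, q=1, r=1: 1
p=1, q=0, r=0: 0
p=1, q=0, r=1: 1
p=1, q=1, r=0: 0
p=1, q=1, r=1: 1
Count of True = 3

3


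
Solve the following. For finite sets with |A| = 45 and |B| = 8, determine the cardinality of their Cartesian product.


The Cartesian product A x B contains all ordered pairs (a, b).
|A x B| = |A| * |B| = 45 * 8 = 360

360


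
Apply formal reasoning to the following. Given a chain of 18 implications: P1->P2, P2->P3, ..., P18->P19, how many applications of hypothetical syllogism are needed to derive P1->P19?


With 18 implications in a chain connecting 19 propositions:
P1->P2, P2->P3, ..., P18->P19
Steps needed = (number of implications) - 1 = 18 - 1 = 17

17


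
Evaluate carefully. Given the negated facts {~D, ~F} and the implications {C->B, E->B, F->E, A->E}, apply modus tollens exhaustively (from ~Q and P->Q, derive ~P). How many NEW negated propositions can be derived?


Initial negated facts: {~D, ~F}
Apply modus tollens to closure:
  (no implication fires)
Final negated: {~D, ~F}
New negations: {(none)}
Count = 0

0


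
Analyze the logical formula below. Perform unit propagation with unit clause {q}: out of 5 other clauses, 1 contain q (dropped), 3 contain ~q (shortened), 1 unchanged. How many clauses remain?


Satisfied (removed): 1
Shortened (remain): 3
Unchanged (remain): 1
Remaining = 3 + 1 = 4

4


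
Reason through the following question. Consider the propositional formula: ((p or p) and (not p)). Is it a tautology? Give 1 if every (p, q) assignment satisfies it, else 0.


Check all 4 assignments:
p=0, q=0: 0
p=0, q=1: 0
p=1, q=0: 0
p=1, q=1: 0
Satisfying count = 0/4.
Tautology iff count = 4: no.

0


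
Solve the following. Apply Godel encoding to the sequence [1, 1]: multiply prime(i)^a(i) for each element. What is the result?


Encode each element as an exponent of the corresponding prime:
  2^1 = 2
  3^1 = 3
Product = 2 * 3 = 6

6


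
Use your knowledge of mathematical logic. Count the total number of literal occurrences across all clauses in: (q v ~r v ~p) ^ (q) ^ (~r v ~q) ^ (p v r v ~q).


Counting literals in each clause:
Clause 1: 3 literal(s)
Clause 2: 1 literal(s)
Clause 3: 2 literal(s)
Clause 4: 3 literal(s)
Total = 9

9


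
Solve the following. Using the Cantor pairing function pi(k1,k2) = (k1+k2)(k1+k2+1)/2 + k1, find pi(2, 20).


k1 + k2 = 22
(k1+k2)(k1+k2+1)/2 = 22 * 23 / 2 = 253
pi = 253 + 2 = 255

255


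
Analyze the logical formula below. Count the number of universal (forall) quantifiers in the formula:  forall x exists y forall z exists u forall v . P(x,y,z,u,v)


Quantifier prefix: forall x exists y forall z exists u forall v
Mark each quantifier type:
  U E U E U
Universal count = 3, Existential count = 2
Asked for universal (forall) quantifiers: 3

3


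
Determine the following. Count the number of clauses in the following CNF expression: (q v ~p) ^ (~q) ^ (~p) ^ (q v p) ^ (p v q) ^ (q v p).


A CNF formula is a conjunction of clauses.
Clauses are separated by ^.
Counting the conjuncts: 6 clauses.

6


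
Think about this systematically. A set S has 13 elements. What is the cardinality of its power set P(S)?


The power set of a set with n elements has 2^n elements.
|P(S)| = 2^13 = 8192

8192


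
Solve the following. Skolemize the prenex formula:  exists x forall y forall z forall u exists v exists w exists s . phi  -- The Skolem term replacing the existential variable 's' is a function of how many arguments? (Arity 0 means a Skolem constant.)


Quantifier prefix: exists x forall y forall z forall u exists v exists w exists s
's' is existentially quantified at position 7.
Universal variables preceding it: y, z, u
Skolem function arity = 3

3


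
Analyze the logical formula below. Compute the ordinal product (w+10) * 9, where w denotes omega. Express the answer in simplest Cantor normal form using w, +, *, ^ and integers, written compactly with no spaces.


Compute (w+10) * 9.
Ordinal * is associative and left-distributive over +, but NOT commutative; for finite n>1, n*w = w but w*n stays w*n.
(w+10) * 9 = (w+10) repeated 9 times. Each intermediate +10 is absorbed by the following w; only the last survives: w*9+10.
Result = w*9+10

w*9+10


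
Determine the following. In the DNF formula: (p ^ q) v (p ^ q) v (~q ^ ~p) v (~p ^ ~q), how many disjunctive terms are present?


A DNF formula is a disjunction of terms (conjunctions).
Terms are separated by v.
Counting the disjuncts: 4 terms.

4


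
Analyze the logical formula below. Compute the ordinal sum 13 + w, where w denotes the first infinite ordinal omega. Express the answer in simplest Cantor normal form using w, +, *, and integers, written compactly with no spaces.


Compute 13 + w.
Ordinal + is associative but NOT commutative; for finite n>0, n + w = w but w + n stays w+n.
Any finite left addend is absorbed by w on the right: 13 + w = w.
Result = w

w


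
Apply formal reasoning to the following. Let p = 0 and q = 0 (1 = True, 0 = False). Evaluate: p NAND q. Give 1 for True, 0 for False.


p = 0, q = 0
Operation: p NAND q
Evaluate: 0 NAND 0 = 1

1


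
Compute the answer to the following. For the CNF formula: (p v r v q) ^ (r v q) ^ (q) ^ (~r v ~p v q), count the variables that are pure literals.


Check each variable for pure literal status:
p: mixed (not pure)
q: pure positive
r: mixed (not pure)
Pure literal count = 1

1


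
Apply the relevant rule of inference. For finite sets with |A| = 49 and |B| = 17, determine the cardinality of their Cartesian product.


The Cartesian product A x B contains all ordered pairs (a, b).
|A x B| = |A| * |B| = 49 * 17 = 833

833


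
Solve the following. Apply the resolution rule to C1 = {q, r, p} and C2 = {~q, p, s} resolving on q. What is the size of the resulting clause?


Remove q from C1 and ~q from C2.
C1 remainder: {r, p}
C2 remainder: {p, s}
Union (resolvent): {p, r, s}
Resolvent has 3 literal(s).

3


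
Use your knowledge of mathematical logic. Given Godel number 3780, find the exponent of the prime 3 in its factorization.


Factorize 3780 by dividing by 3 repeatedly.
Division steps: 3 divides 3780 exactly 3 time(s).
Exponent of 3 = 3

3


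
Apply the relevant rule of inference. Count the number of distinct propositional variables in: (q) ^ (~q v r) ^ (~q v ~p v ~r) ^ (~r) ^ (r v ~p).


Identify each variable that appears in the formula.
Variables found: p, q, r
Count = 3

3


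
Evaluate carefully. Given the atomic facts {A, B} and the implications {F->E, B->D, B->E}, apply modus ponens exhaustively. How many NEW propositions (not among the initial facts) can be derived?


Initial facts: {A, B}
Apply modus ponens to closure:
  B and B->D  =>  D
  B and B->E  =>  E
Final known: {A, B, D, E}
New propositions: {D, E}
Count = 2

2


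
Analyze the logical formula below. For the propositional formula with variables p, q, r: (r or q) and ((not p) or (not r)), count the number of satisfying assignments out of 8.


Evaluate all 8 assignments for p, q, r:
p=0, q=0, r=0: 0
p=0, q=0, r=1: 1
p=0, q=1, r=0: 1
p=0, q=1, r=1: 1
p=1, q=0, r=0: 0
p=1, q=0, r=1: 0
p=1, q=1, r=0: 1
p=1, q=1, r=1: 0
Satisfying count = 4

4


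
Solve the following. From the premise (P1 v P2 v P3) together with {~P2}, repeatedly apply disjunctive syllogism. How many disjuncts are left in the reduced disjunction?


Original disjuncts (3): P1, P2, P3
Negated (eliminate): ~P2
Remaining disjuncts: P1, P3
Count = 3 - 1 = 2

2


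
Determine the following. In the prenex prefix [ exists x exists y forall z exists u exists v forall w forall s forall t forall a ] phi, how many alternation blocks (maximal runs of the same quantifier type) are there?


Quantifier-type sequence: E E A E E A A A A  (A=forall, E=exists)
Group into maximal same-type runs:
  Ex2 | Ax1 | Ex2 | Ax4
Number of blocks = 4

4


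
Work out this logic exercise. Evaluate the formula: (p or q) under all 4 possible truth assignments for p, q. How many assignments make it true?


Check all 4 assignments:
p=0, q=0: 0
p=0, q=1: 1
p=1, q=0: 1
p=1, q=1: 1
Count of True = 3

3


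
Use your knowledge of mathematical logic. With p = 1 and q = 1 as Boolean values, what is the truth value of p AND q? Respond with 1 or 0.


p = 1, q = 1
Operation: p AND q
Evaluate: 1 AND 1 = 1

1


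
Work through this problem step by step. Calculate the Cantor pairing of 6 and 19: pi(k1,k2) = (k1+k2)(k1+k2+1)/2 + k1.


k1 + k2 = 25
(k1+k2)(k1+k2+1)/2 = 25 * 26 / 2 = 325
pi = 325 + 6 = 331

331


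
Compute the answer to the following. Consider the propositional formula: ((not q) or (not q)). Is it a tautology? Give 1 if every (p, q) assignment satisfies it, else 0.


Check all 4 assignments:
p=0, q=0: 1
p=0, q=1: 0
p=1, q=0: 1
p=1, q=1: 0
Satisfying count = 2/4.
Tautology iff count = 4: no.

0


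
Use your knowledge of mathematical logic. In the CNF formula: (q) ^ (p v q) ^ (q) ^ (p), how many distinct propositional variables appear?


Identify each variable that appears in the formula.
Variables found: p, q
Count = 2

2
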